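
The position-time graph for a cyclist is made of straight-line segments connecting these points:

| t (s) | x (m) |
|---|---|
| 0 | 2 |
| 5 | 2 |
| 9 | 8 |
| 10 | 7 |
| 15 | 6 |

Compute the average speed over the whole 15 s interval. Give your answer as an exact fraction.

Average speed = (total path length)/(elapsed time); on a piecewise-linear x-t graph the path length is Σ|Δx|.
0–5 s: |Δx| = |2 − 2| = 0 m
5–9 s: |Δx| = |8 − 2| = 6 m
9–10 s: |Δx| = |7 − 8| = 1 m
10–15 s: |Δx| = |6 − 7| = 1 m
Total path = 8 m; average speed = 8/15 = 8/15 m/s.

8/15 m/s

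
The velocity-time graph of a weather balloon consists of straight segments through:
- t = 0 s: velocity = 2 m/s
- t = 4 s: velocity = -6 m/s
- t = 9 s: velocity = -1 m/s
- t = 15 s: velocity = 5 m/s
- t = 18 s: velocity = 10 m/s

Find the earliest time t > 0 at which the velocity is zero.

t = 1 s

v changes sign on 0–4 s (from 2 to -6); the graph is linear there, so v = 0 at t = 0 + (-2)·(4 − 0)/(-6 − 2) = 1 s.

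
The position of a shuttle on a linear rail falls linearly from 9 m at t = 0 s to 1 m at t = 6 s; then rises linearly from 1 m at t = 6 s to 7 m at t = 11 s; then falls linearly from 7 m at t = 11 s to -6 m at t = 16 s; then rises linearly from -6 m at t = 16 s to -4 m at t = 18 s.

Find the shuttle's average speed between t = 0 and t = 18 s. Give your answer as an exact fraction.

29/18 m/s

Average speed = (total path length)/(elapsed time); on a piecewise-linear x-t graph the path length is Σ|Δx|.
0–6 s: |Δx| = |1 − 9| = 8 m
6–11 s: |Δx| = |7 − 1| = 6 m
11–16 s: |Δx| = |-6 − 7| = 13 m
16–18 s: |Δx| = |-4 − -6| = 2 m
Total path = 29 m; average speed = 29/18 = 29/18 m/s.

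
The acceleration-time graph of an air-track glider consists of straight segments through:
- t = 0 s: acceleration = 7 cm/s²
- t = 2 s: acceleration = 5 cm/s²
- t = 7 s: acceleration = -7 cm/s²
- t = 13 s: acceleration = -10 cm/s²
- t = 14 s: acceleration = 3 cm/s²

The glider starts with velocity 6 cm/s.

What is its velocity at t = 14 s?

Δv equals the area under the a-t graph; then v = v₀ + Δv.
0–2 s: ½(7 + 5)(2) = 12 cm/s
2–7 s: ½(5 + -7)(5) = -5 cm/s
7–13 s: ½(-7 + -10)(6) = -51 cm/s
13–14 s: ½(-10 + 3)(1) = -3.5 cm/s
Δv = -47.5 cm/s, so v(14) = 6 + (-47.5) = -41.5 cm/s.

-41.5 cm/s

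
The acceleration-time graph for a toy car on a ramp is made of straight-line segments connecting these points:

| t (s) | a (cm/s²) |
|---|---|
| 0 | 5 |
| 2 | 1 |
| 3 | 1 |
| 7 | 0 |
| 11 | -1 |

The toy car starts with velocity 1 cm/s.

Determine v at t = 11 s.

Δv equals the area under the a-t graph; then v = v₀ + Δv.
0–2 s: ½(5 + 1)(2) = 6 cm/s
2–3 s: 1 × 1 = 1 cm/s
3–7 s: ½(1 + 0)(4) = 2 cm/s
7–11 s: ½(0 + -1)(4) = -2 cm/s
Δv = 7 cm/s, so v(11) = 1 + (7) = 8 cm/s.

8 cm/s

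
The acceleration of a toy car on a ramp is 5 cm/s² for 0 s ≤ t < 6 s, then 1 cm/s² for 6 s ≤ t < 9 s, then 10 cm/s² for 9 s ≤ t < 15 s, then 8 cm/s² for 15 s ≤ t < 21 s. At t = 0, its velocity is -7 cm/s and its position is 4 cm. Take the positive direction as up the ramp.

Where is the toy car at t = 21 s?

On each constant-a segment, Δv = aΔt and Δx = v₀Δt + ½aΔt²; chain segment to segment.
0–6 s: v starts -7 cm/s; Δx = -7·6 + ½·5·6² = 48 cm; v ends 23 cm/s.
6–9 s: v starts 23 cm/s; Δx = 23·3 + ½·1·3² = 73.5 cm; v ends 26 cm/s.
9–15 s: v starts 26 cm/s; Δx = 26·6 + ½·10·6² = 336 cm; v ends 86 cm/s.
15–21 s: v starts 86 cm/s; Δx = 86·6 + ½·8·6² = 660 cm; v ends 134 cm/s.
x(21) = 4 + Σ Δx = 1121.5 cm.

1121.5 cm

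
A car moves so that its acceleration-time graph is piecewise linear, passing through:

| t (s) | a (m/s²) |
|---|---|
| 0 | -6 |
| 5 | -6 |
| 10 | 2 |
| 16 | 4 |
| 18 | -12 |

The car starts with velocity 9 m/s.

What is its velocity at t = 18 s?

-21 m/s

Δv equals the area under the a-t graph; then v = v₀ + Δv.
0–5 s: -6 × 5 = -30 m/s
5–10 s: ½(-6 + 2)(5) = -10 m/s
10–16 s: ½(2 + 4)(6) = 18 m/s
16–18 s: ½(4 + -12)(2) = -8 m/s
Δv = -30 m/s, so v(18) = 9 + (-30) = -21 m/s.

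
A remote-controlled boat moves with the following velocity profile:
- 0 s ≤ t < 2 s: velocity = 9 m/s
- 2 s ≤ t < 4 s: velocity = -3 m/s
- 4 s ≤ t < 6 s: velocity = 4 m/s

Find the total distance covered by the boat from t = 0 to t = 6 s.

Distance (not displacement) is the total path length: add the absolute areas under v-t.
0–2 s: |9| × 2 = 18 m
2–4 s: |-3| × 2 = 6 m
4–6 s: |4| × 2 = 8 m
Total distance = 32 m

32 m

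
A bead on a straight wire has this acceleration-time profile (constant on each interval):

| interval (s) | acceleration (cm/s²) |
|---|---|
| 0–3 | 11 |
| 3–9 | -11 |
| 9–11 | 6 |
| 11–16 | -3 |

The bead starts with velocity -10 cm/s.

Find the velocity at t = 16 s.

-46 cm/s

Δv equals the area under the a-t graph; then v = v₀ + Δv.
0–3 s: 11 × 3 = 33 cm/s
3–9 s: -11 × 6 = -66 cm/s
9–11 s: 6 × 2 = 12 cm/s
11–16 s: -3 × 5 = -15 cm/s
Δv = -36 cm/s, so v(16) = -10 + (-36) = -46 cm/s.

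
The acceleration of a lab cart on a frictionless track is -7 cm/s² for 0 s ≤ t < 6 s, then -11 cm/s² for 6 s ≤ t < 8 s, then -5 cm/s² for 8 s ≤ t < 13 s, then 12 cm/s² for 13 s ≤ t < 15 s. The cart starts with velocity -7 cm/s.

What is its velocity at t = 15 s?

-72 cm/s

Δv equals the area under the a-t graph; then v = v₀ + Δv.
0–6 s: -7 × 6 = -42 cm/s
6–8 s: -11 × 2 = -22 cm/s
8–13 s: -5 × 5 = -25 cm/s
13–15 s: 12 × 2 = 24 cm/s
Δv = -65 cm/s, so v(15) = -7 + (-65) = -72 cm/s.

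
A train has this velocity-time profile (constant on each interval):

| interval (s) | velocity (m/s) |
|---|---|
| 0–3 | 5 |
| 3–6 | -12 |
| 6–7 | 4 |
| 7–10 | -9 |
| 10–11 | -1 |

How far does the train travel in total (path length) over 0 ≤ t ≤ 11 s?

Distance (not displacement) is the total path length: add the absolute areas under v-t.
0–3 s: |5| × 3 = 15 m
3–6 s: |-12| × 3 = 36 m
6–7 s: |4| × 1 = 4 m
7–10 s: |-9| × 3 = 27 m
10–11 s: |-1| × 1 = 1 m
Total distance = 83 m

83 m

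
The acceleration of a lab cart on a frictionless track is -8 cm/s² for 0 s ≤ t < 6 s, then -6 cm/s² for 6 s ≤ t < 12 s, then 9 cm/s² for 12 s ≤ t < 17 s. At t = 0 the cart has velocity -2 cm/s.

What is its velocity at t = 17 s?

-41 cm/s

Δv equals the area under the a-t graph; then v = v₀ + Δv.
0–6 s: -8 × 6 = -48 cm/s
6–12 s: -6 × 6 = -36 cm/s
12–17 s: 9 × 5 = 45 cm/s
Δv = -39 cm/s, so v(17) = -2 + (-39) = -41 cm/s.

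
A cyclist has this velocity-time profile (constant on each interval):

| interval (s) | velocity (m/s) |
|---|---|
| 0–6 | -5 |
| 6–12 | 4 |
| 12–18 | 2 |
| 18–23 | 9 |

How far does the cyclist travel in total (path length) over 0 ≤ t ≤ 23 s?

111 m

Distance (not displacement) is the total path length: add the absolute areas under v-t.
0–6 s: |-5| × 6 = 30 m
6–12 s: |4| × 6 = 24 m
12–18 s: |2| × 6 = 12 m
18–23 s: |9| × 5 = 45 m
Total distance = 111 m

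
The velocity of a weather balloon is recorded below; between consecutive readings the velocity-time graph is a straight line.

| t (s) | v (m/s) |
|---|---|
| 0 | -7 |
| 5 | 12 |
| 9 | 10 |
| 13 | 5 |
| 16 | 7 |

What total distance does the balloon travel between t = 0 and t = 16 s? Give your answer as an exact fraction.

4461/38 m

Total distance travelled is ∫|v| dt — sum the magnitudes of each area piece.
0–5 s: v = 0 at t = 35/19 s; triangle areas 245/38 + 360/19 = 965/38 m
5–9 s: |½(12 + 10)(4)| = 44 m
9–13 s: |½(10 + 5)(4)| = 30 m
13–16 s: |½(5 + 7)(3)| = 18 m
Total distance = 4461/38 m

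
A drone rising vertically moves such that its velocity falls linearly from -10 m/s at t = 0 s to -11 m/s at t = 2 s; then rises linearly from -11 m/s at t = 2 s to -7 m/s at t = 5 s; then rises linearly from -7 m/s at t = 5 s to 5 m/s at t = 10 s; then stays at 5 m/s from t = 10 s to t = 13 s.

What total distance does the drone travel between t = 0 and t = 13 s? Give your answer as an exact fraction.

Total distance travelled is ∫|v| dt — sum the magnitudes of each area piece.
0–2 s: |½(-10 + -11)(2)| = 21 m
2–5 s: |½(-11 + -7)(3)| = 27 m
5–10 s: v = 0 at t = 95/12 s; triangle areas 245/24 + 125/24 = 185/12 m
10–13 s: |5| × 3 = 15 m
Total distance = 941/12 m

941/12 m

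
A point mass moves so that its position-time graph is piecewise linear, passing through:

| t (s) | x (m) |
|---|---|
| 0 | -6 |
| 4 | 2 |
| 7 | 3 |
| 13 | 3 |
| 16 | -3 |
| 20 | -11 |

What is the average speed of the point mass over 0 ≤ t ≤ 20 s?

Average speed = (total path length)/(elapsed time); on a piecewise-linear x-t graph the path length is Σ|Δx|.
0–4 s: |Δx| = |2 − -6| = 8 m
4–7 s: |Δx| = |3 − 2| = 1 m
7–13 s: |Δx| = |3 − 3| = 0 m
13–16 s: |Δx| = |-3 − 3| = 6 m
16–20 s: |Δx| = |-11 − -3| = 8 m
Total path = 23 m; average speed = 23/20 = 1.15 m/s.

1.15 m/s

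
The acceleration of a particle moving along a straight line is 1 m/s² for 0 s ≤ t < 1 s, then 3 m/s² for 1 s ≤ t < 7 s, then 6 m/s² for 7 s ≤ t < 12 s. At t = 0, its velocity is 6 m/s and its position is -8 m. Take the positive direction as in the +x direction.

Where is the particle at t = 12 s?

294.5 m

On each constant-a segment, Δv = aΔt and Δx = v₀Δt + ½aΔt²; chain segment to segment.
0–1 s: v starts 6 m/s; Δx = 6·1 + ½·1·1² = 6.5 m; v ends 7 m/s.
1–7 s: v starts 7 m/s; Δx = 7·6 + ½·3·6² = 96 m; v ends 25 m/s.
7–12 s: v starts 25 m/s; Δx = 25·5 + ½·6·5² = 200 m; v ends 55 m/s.
x(12) = -8 + Σ Δx = 294.5 m.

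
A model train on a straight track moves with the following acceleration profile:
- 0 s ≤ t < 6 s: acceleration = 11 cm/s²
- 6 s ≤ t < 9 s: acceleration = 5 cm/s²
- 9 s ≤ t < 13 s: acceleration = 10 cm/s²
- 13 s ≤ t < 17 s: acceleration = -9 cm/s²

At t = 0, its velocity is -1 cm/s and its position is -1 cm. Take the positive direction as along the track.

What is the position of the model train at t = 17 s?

1216.5 cm

On each constant-a segment, Δv = aΔt and Δx = v₀Δt + ½aΔt²; chain segment to segment.
0–6 s: v starts -1 cm/s; Δx = -1·6 + ½·11·6² = 192 cm; v ends 65 cm/s.
6–9 s: v starts 65 cm/s; Δx = 65·3 + ½·5·3² = 217.5 cm; v ends 80 cm/s.
9–13 s: v starts 80 cm/s; Δx = 80·4 + ½·10·4² = 400 cm; v ends 120 cm/s.
13–17 s: v starts 120 cm/s; Δx = 120·4 + ½·-9·4² = 408 cm; v ends 84 cm/s.
x(17) = -1 + Σ Δx = 1216.5 cm.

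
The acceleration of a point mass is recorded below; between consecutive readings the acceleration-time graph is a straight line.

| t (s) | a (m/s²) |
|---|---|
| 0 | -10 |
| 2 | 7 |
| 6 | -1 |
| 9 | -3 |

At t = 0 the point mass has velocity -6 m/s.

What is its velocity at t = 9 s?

-3 m/s

Δv equals the area under the a-t graph; then v = v₀ + Δv.
0–2 s: ½(-10 + 7)(2) = -3 m/s
2–6 s: ½(7 + -1)(4) = 12 m/s
6–9 s: ½(-1 + -3)(3) = -6 m/s
Δv = 3 m/s, so v(9) = -6 + (3) = -3 m/s.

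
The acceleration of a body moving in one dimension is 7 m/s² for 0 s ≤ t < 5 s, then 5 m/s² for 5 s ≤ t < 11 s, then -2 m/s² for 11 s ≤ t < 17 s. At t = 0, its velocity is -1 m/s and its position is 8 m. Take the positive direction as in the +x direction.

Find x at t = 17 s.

732.5 m

On each constant-a segment, Δv = aΔt and Δx = v₀Δt + ½aΔt²; chain segment to segment.
0–5 s: v starts -1 m/s; Δx = -1·5 + ½·7·5² = 82.5 m; v ends 34 m/s.
5–11 s: v starts 34 m/s; Δx = 34·6 + ½·5·6² = 294 m; v ends 64 m/s.
11–17 s: v starts 64 m/s; Δx = 64·6 + ½·-2·6² = 348 m; v ends 52 m/s.
x(17) = 8 + Σ Δx = 732.5 m.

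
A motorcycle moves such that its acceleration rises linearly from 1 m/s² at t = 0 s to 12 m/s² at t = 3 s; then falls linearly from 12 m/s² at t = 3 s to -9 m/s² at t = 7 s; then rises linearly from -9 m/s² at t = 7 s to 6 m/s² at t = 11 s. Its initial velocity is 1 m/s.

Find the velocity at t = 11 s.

Δv equals the area under the a-t graph; then v = v₀ + Δv.
0–3 s: ½(1 + 12)(3) = 19.5 m/s
3–7 s: ½(12 + -9)(4) = 6 m/s
7–11 s: ½(-9 + 6)(4) = -6 m/s
Δv = 19.5 m/s, so v(11) = 1 + (19.5) = 20.5 m/s.

20.5 m/s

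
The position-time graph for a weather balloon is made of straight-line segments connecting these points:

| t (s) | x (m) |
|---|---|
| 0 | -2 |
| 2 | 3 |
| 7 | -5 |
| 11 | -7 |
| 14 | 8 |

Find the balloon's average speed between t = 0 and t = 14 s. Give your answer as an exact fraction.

15/7 m/s

Average speed = (total path length)/(elapsed time); on a piecewise-linear x-t graph the path length is Σ|Δx|.
0–2 s: |Δx| = |3 − -2| = 5 m
2–7 s: |Δx| = |-5 − 3| = 8 m
7–11 s: |Δx| = |-7 − -5| = 2 m
11–14 s: |Δx| = |8 − -7| = 15 m
Total path = 30 m; average speed = 30/14 = 15/7 m/s.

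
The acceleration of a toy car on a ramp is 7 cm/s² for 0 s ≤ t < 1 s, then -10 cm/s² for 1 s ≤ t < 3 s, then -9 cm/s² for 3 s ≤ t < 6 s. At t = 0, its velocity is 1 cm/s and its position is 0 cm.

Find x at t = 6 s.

On each constant-a segment, Δv = aΔt and Δx = v₀Δt + ½aΔt²; chain segment to segment.
0–1 s: v starts 1 cm/s; Δx = 1·1 + ½·7·1² = 4.5 cm; v ends 8 cm/s.
1–3 s: v starts 8 cm/s; Δx = 8·2 + ½·-10·2² = -4 cm; v ends -12 cm/s.
3–6 s: v starts -12 cm/s; Δx = -12·3 + ½·-9·3² = -76.5 cm; v ends -39 cm/s.
x(6) = 0 + Σ Δx = -76 cm.

-76 cm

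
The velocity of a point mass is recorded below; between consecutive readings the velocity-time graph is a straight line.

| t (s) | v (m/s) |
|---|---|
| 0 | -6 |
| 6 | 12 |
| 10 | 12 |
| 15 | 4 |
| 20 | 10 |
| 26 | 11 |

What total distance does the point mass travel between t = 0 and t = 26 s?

Total distance travelled is ∫|v| dt — sum the magnitudes of each area piece.
0–6 s: v = 0 at t = 2 s; triangle areas 6 + 24 = 30 m
6–10 s: |12| × 4 = 48 m
10–15 s: |½(12 + 4)(5)| = 40 m
15–20 s: |½(4 + 10)(5)| = 35 m
20–26 s: |½(10 + 11)(6)| = 63 m
Total distance = 216 m

216 m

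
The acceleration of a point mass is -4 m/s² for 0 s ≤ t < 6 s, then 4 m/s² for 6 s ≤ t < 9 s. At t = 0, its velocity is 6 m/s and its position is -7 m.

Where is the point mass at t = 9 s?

On each constant-a segment, Δv = aΔt and Δx = v₀Δt + ½aΔt²; chain segment to segment.
0–6 s: v starts 6 m/s; Δx = 6·6 + ½·-4·6² = -36 m; v ends -18 m/s.
6–9 s: v starts -18 m/s; Δx = -18·3 + ½·4·3² = -36 m; v ends -6 m/s.
x(9) = -7 + Σ Δx = -79 m.

-79 m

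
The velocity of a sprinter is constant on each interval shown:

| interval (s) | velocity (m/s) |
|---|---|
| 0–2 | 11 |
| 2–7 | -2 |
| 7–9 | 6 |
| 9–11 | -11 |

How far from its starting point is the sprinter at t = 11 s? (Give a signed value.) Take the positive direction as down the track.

2 m

Displacement is the signed area under the v-t curve.
0–2 s: 11 × 2 = 22 m
2–7 s: -2 × 5 = -10 m
7–9 s: 6 × 2 = 12 m
9–11 s: -11 × 2 = -22 m
Net displacement = 2 m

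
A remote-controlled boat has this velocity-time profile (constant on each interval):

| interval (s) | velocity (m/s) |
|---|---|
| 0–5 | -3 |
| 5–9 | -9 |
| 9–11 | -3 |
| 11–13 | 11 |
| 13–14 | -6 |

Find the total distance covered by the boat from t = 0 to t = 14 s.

85 m

Distance (not displacement) is the total path length: add the absolute areas under v-t.
0–5 s: |-3| × 5 = 15 m
5–9 s: |-9| × 4 = 36 m
9–11 s: |-3| × 2 = 6 m
11–13 s: |11| × 2 = 22 m
13–14 s: |-6| × 1 = 6 m
Total distance = 85 m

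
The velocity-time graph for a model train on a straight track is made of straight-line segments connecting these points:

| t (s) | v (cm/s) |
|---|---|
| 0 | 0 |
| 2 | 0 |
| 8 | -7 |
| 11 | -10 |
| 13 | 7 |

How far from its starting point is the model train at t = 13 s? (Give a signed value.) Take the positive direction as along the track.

-49.5 cm

Net displacement equals the area under the velocity-time graph (areas below the axis count negative).
0–2 s: 0 × 2 = 0 cm
2–8 s: ½(0 + -7)(6) = -21 cm
8–11 s: ½(-7 + -10)(3) = -25.5 cm
11–13 s: ½(-10 + 7)(2) = -3 cm
Net displacement = -49.5 cm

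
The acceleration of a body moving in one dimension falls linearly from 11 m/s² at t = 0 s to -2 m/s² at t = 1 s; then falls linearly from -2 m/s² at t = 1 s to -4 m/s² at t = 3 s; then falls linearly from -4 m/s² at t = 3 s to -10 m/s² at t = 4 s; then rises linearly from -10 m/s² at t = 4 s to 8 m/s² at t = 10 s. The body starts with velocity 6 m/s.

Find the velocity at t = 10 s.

-8.5 m/s

Δv equals the area under the a-t graph; then v = v₀ + Δv.
0–1 s: ½(11 + -2)(1) = 4.5 m/s
1–3 s: ½(-2 + -4)(2) = -6 m/s
3–4 s: ½(-4 + -10)(1) = -7 m/s
4–10 s: ½(-10 + 8)(6) = -6 m/s
Δv = -14.5 m/s, so v(10) = 6 + (-14.5) = -8.5 m/s.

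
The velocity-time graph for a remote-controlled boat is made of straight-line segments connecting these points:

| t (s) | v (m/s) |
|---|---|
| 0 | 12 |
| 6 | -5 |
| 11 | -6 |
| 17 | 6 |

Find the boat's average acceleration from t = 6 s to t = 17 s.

1 m/s²

Average acceleration = Δv/Δt = (6 − -5)/(17 − 6) = 1 m/s².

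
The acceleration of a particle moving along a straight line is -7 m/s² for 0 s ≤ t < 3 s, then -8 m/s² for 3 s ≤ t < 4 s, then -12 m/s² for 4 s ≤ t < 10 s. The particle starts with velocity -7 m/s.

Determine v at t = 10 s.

-108 m/s

Δv equals the area under the a-t graph; then v = v₀ + Δv.
0–3 s: -7 × 3 = -21 m/s
3–4 s: -8 × 1 = -8 m/s
4–10 s: -12 × 6 = -72 m/s
Δv = -101 m/s, so v(10) = -7 + (-101) = -108 m/s.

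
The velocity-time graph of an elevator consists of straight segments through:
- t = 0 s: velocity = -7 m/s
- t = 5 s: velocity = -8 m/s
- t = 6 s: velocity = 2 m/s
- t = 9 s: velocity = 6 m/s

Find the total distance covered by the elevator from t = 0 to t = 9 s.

Distance (not displacement) is the total path length: add the absolute areas under v-t.
0–5 s: |½(-7 + -8)(5)| = 37.5 m
5–6 s: v = 0 at t = 5.8 s; triangle areas 3.2 + 0.2 = 3.4 m
6–9 s: |½(2 + 6)(3)| = 12 m
Total distance = 52.9 m

52.9 m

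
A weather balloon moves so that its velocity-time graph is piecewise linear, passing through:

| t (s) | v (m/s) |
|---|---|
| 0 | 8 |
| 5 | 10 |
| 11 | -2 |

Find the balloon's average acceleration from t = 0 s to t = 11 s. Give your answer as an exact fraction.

Average acceleration = Δv/Δt = (-2 − 8)/(11 − 0) = -10/11 m/s².

-10/11 m/s²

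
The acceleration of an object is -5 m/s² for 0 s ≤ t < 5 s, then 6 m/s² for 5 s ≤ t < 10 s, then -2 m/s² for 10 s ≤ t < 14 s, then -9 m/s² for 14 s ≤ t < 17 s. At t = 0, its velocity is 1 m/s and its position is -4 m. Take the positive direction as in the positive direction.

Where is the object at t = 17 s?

On each constant-a segment, Δv = aΔt and Δx = v₀Δt + ½aΔt²; chain segment to segment.
0–5 s: v starts 1 m/s; Δx = 1·5 + ½·-5·5² = -57.5 m; v ends -24 m/s.
5–10 s: v starts -24 m/s; Δx = -24·5 + ½·6·5² = -45 m; v ends 6 m/s.
10–14 s: v starts 6 m/s; Δx = 6·4 + ½·-2·4² = 8 m; v ends -2 m/s.
14–17 s: v starts -2 m/s; Δx = -2·3 + ½·-9·3² = -46.5 m; v ends -29 m/s.
x(17) = -4 + Σ Δx = -145 m.

-145 m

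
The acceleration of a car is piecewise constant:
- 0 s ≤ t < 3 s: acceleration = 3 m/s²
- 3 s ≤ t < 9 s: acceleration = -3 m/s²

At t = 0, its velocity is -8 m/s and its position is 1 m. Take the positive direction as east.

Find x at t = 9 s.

-57.5 m

On each constant-a segment, Δv = aΔt and Δx = v₀Δt + ½aΔt²; chain segment to segment.
0–3 s: v starts -8 m/s; Δx = -8·3 + ½·3·3² = -10.5 m; v ends 1 m/s.
3–9 s: v starts 1 m/s; Δx = 1·6 + ½·-3·6² = -48 m; v ends -17 m/s.
x(9) = 1 + Σ Δx = -57.5 m.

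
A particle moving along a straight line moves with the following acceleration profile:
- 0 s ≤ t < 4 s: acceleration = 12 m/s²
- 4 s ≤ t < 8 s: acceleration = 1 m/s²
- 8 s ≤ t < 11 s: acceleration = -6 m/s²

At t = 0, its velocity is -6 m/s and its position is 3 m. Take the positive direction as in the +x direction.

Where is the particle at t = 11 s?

362 m

On each constant-a segment, Δv = aΔt and Δx = v₀Δt + ½aΔt²; chain segment to segment.
0–4 s: v starts -6 m/s; Δx = -6·4 + ½·12·4² = 72 m; v ends 42 m/s.
4–8 s: v starts 42 m/s; Δx = 42·4 + ½·1·4² = 176 m; v ends 46 m/s.
8–11 s: v starts 46 m/s; Δx = 46·3 + ½·-6·3² = 111 m; v ends 28 m/s.
x(11) = 3 + Σ Δx = 362 m.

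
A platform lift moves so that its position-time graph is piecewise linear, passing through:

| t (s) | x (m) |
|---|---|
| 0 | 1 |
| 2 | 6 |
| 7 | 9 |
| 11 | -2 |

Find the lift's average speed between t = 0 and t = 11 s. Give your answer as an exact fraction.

19/11 m/s

Average speed = (total path length)/(elapsed time); on a piecewise-linear x-t graph the path length is Σ|Δx|.
0–2 s: |Δx| = |6 − 1| = 5 m
2–7 s: |Δx| = |9 − 6| = 3 m
7–11 s: |Δx| = |-2 − 9| = 11 m
Total path = 19 m; average speed = 19/11 = 19/11 m/s.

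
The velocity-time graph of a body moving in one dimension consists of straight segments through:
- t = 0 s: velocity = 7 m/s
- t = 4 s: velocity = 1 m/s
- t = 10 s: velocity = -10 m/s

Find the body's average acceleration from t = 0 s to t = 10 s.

Average acceleration = Δv/Δt = (-10 − 7)/(10 − 0) = -1.7 m/s².

-1.7 m/s²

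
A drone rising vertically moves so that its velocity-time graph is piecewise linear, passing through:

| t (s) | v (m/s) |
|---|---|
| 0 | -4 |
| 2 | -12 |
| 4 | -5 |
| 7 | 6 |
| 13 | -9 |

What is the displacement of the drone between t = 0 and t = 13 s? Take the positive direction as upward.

Net displacement equals the area under the velocity-time graph (areas below the axis count negative).
0–2 s: ½(-4 + -12)(2) = -16 m
2–4 s: ½(-12 + -5)(2) = -17 m
4–7 s: ½(-5 + 6)(3) = 1.5 m
7–13 s: ½(6 + -9)(6) = -9 m
Net displacement = -40.5 m

-40.5 m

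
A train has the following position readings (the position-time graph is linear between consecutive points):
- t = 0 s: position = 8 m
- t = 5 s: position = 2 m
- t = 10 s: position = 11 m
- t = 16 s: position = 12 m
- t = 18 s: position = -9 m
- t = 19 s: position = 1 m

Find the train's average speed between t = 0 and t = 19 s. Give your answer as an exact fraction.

Average speed = (total path length)/(elapsed time); on a piecewise-linear x-t graph the path length is Σ|Δx|.
0–5 s: |Δx| = |2 − 8| = 6 m
5–10 s: |Δx| = |11 − 2| = 9 m
10–16 s: |Δx| = |12 − 11| = 1 m
16–18 s: |Δx| = |-9 − 12| = 21 m
18–19 s: |Δx| = |1 − -9| = 10 m
Total path = 47 m; average speed = 47/19 = 47/19 m/s.

47/19 m/s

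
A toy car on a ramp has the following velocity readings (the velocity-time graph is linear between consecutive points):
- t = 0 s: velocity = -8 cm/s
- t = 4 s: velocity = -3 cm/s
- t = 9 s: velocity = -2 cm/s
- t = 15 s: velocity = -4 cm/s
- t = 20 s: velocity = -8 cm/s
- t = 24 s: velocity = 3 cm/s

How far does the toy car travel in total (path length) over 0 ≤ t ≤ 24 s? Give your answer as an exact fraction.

Total distance travelled is ∫|v| dt — sum the magnitudes of each area piece.
0–4 s: |½(-8 + -3)(4)| = 22 cm
4–9 s: |½(-3 + -2)(5)| = 12.5 cm
9–15 s: |½(-2 + -4)(6)| = 18 cm
15–20 s: |½(-4 + -8)(5)| = 30 cm
20–24 s: v = 0 at t = 252/11 s; triangle areas 128/11 + 18/11 = 146/11 cm
Total distance = 2107/22 cm

2107/22 cm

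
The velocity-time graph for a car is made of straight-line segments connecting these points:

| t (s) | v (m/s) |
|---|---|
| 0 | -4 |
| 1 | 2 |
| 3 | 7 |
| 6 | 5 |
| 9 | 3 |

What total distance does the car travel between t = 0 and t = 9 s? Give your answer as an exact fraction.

Distance (not displacement) is the total path length: add the absolute areas under v-t.
0–1 s: v = 0 at t = 2/3 s; triangle areas 4/3 + 1/3 = 5/3 m
1–3 s: |½(2 + 7)(2)| = 9 m
3–6 s: |½(7 + 5)(3)| = 18 m
6–9 s: |½(5 + 3)(3)| = 12 m
Total distance = 122/3 m

122/3 m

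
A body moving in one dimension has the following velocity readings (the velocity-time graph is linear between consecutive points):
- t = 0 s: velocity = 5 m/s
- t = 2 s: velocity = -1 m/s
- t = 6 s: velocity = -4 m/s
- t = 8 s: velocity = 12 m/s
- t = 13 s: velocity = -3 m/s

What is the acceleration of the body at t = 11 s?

-3 m/s²

Acceleration is the slope of the v-t graph on 8–13 s: (-3 − 12)/(13 − 8) = -3 m/s².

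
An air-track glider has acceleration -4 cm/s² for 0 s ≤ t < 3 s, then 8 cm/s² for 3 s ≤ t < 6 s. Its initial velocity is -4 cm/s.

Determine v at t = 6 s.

8 cm/s

Δv equals the area under the a-t graph; then v = v₀ + Δv.
0–3 s: -4 × 3 = -12 cm/s
3–6 s: 8 × 3 = 24 cm/s
Δv = 12 cm/s, so v(6) = -4 + (12) = 8 cm/s.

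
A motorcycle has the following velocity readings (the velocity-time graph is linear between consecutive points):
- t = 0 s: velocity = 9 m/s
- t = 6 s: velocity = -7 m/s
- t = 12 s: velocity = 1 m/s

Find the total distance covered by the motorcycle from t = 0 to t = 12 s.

Total distance travelled is ∫|v| dt — sum the magnitudes of each area piece.
0–6 s: v = 0 at t = 3.375 s; triangle areas 15.1875 + 9.1875 = 24.375 m
6–12 s: v = 0 at t = 11.25 s; triangle areas 18.375 + 0.375 = 18.75 m
Total distance = 43.125 m

43.125 m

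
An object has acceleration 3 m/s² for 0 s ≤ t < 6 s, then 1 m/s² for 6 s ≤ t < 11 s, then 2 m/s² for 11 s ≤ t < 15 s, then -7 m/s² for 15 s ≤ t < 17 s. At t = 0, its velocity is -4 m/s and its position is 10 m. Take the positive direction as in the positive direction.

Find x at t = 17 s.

On each constant-a segment, Δv = aΔt and Δx = v₀Δt + ½aΔt²; chain segment to segment.
0–6 s: v starts -4 m/s; Δx = -4·6 + ½·3·6² = 30 m; v ends 14 m/s.
6–11 s: v starts 14 m/s; Δx = 14·5 + ½·1·5² = 82.5 m; v ends 19 m/s.
11–15 s: v starts 19 m/s; Δx = 19·4 + ½·2·4² = 92 m; v ends 27 m/s.
15–17 s: v starts 27 m/s; Δx = 27·2 + ½·-7·2² = 40 m; v ends 13 m/s.
x(17) = 10 + Σ Δx = 254.5 m.

254.5 m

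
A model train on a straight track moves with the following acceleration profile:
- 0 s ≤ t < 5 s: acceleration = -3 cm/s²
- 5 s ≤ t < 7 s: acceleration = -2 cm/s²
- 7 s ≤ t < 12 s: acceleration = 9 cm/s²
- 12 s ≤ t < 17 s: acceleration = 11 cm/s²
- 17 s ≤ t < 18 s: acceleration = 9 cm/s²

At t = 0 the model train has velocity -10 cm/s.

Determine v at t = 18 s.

80 cm/s

Δv equals the area under the a-t graph; then v = v₀ + Δv.
0–5 s: -3 × 5 = -15 cm/s
5–7 s: -2 × 2 = -4 cm/s
7–12 s: 9 × 5 = 45 cm/s
12–17 s: 11 × 5 = 55 cm/s
17–18 s: 9 × 1 = 9 cm/s
Δv = 90 cm/s, so v(18) = -10 + (90) = 80 cm/s.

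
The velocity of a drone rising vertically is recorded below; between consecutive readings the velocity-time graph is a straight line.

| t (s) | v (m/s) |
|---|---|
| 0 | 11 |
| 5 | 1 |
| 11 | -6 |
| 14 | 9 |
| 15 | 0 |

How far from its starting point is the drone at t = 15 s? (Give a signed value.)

24 m

Net displacement equals the area under the velocity-time graph (areas below the axis count negative).
0–5 s: ½(11 + 1)(5) = 30 m
5–11 s: ½(1 + -6)(6) = -15 m
11–14 s: ½(-6 + 9)(3) = 4.5 m
14–15 s: ½(9 + 0)(1) = 4.5 m
Net displacement = 24 m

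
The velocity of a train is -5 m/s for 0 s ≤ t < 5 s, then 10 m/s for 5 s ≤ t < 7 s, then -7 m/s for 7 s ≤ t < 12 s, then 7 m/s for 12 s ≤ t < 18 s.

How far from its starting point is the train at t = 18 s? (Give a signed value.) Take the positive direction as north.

Displacement is the signed area under the v-t curve.
0–5 s: -5 × 5 = -25 m
5–7 s: 10 × 2 = 20 m
7–12 s: -7 × 5 = -35 m
12–18 s: 7 × 6 = 42 m
Net displacement = 2 m

2 m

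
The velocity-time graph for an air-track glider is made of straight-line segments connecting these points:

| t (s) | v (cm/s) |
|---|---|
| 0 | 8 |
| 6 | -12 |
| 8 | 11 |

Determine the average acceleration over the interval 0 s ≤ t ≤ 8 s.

0.375 cm/s²

Average acceleration = Δv/Δt = (11 − 8)/(8 − 0) = 0.375 cm/s².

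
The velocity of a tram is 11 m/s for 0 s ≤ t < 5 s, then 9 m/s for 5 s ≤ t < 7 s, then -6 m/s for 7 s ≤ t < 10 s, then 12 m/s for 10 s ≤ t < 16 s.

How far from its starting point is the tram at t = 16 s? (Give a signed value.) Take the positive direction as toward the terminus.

127 m

Displacement is the signed area under the v-t curve.
0–5 s: 11 × 5 = 55 m
5–7 s: 9 × 2 = 18 m
7–10 s: -6 × 3 = -18 m
10–16 s: 12 × 6 = 72 m
Net displacement = 127 m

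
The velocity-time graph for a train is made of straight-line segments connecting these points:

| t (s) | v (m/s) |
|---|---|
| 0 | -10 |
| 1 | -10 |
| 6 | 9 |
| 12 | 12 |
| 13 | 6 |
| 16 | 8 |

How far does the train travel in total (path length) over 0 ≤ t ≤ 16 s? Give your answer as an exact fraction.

Total distance travelled is ∫|v| dt — sum the magnitudes of each area piece.
0–1 s: |-10| × 1 = 10 m
1–6 s: v = 0 at t = 69/19 s; triangle areas 250/19 + 405/38 = 905/38 m
6–12 s: |½(9 + 12)(6)| = 63 m
12–13 s: |½(12 + 6)(1)| = 9 m
13–16 s: |½(6 + 8)(3)| = 21 m
Total distance = 4819/38 m

4819/38 m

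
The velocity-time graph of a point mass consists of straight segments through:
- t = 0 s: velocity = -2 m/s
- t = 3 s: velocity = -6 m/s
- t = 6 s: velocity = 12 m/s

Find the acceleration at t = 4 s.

6 m/s²

Acceleration is the slope of the v-t graph on 3–6 s: (12 − -6)/(6 − 3) = 6 m/s².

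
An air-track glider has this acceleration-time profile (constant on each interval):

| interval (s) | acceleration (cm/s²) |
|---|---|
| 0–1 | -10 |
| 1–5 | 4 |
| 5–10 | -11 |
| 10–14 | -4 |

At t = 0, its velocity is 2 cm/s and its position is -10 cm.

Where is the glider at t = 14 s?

-330.5 cm

On each constant-a segment, Δv = aΔt and Δx = v₀Δt + ½aΔt²; chain segment to segment.
0–1 s: v starts 2 cm/s; Δx = 2·1 + ½·-10·1² = -3 cm; v ends -8 cm/s.
1–5 s: v starts -8 cm/s; Δx = -8·4 + ½·4·4² = 0 cm; v ends 8 cm/s.
5–10 s: v starts 8 cm/s; Δx = 8·5 + ½·-11·5² = -97.5 cm; v ends -47 cm/s.
10–14 s: v starts -47 cm/s; Δx = -47·4 + ½·-4·4² = -220 cm; v ends -63 cm/s.
x(14) = -10 + Σ Δx = -330.5 cm.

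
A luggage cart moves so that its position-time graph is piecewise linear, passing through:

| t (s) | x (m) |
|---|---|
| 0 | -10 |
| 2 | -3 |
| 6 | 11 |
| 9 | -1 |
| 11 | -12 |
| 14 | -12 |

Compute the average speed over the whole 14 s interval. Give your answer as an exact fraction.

22/7 m/s

Average speed = (total path length)/(elapsed time); on a piecewise-linear x-t graph the path length is Σ|Δx|.
0–2 s: |Δx| = |-3 − -10| = 7 m
2–6 s: |Δx| = |11 − -3| = 14 m
6–9 s: |Δx| = |-1 − 11| = 12 m
9–11 s: |Δx| = |-12 − -1| = 11 m
11–14 s: |Δx| = |-12 − -12| = 0 m
Total path = 44 m; average speed = 44/14 = 22/7 m/s.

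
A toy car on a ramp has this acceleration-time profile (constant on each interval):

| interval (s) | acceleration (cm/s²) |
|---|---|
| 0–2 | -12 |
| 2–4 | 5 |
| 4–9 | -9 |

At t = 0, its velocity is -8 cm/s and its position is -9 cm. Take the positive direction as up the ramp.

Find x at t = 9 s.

On each constant-a segment, Δv = aΔt and Δx = v₀Δt + ½aΔt²; chain segment to segment.
0–2 s: v starts -8 cm/s; Δx = -8·2 + ½·-12·2² = -40 cm; v ends -32 cm/s.
2–4 s: v starts -32 cm/s; Δx = -32·2 + ½·5·2² = -54 cm; v ends -22 cm/s.
4–9 s: v starts -22 cm/s; Δx = -22·5 + ½·-9·5² = -222.5 cm; v ends -67 cm/s.
x(9) = -9 + Σ Δx = -325.5 cm.

-325.5 cm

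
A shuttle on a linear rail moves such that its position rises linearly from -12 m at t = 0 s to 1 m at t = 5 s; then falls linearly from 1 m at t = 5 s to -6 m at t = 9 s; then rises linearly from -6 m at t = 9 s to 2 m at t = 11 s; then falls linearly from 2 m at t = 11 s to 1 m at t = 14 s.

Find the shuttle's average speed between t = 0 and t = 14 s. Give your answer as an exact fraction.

Average speed = (total path length)/(elapsed time); on a piecewise-linear x-t graph the path length is Σ|Δx|.
0–5 s: |Δx| = |1 − -12| = 13 m
5–9 s: |Δx| = |-6 − 1| = 7 m
9–11 s: |Δx| = |2 − -6| = 8 m
11–14 s: |Δx| = |1 − 2| = 1 m
Total path = 29 m; average speed = 29/14 = 29/14 m/s.

29/14 m/s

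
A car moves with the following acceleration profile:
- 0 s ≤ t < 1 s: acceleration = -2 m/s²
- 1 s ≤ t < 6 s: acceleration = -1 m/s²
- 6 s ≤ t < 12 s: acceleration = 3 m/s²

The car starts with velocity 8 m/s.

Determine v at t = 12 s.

Δv equals the area under the a-t graph; then v = v₀ + Δv.
0–1 s: -2 × 1 = -2 m/s
1–6 s: -1 × 5 = -5 m/s
6–12 s: 3 × 6 = 18 m/s
Δv = 11 m/s, so v(12) = 8 + (11) = 19 m/s.

19 m/s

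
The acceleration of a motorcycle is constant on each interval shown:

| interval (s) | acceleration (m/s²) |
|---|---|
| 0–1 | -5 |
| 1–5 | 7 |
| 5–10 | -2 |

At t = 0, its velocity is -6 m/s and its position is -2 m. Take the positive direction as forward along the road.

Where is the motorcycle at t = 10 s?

61.5 m

On each constant-a segment, Δv = aΔt and Δx = v₀Δt + ½aΔt²; chain segment to segment.
0–1 s: v starts -6 m/s; Δx = -6·1 + ½·-5·1² = -8.5 m; v ends -11 m/s.
1–5 s: v starts -11 m/s; Δx = -11·4 + ½·7·4² = 12 m; v ends 17 m/s.
5–10 s: v starts 17 m/s; Δx = 17·5 + ½·-2·5² = 60 m; v ends 7 m/s.
x(10) = -2 + Σ Δx = 61.5 m.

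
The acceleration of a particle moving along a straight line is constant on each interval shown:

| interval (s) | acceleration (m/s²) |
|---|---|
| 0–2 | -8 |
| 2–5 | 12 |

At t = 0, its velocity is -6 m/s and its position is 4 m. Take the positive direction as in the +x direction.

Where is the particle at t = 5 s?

-36 m

On each constant-a segment, Δv = aΔt and Δx = v₀Δt + ½aΔt²; chain segment to segment.
0–2 s: v starts -6 m/s; Δx = -6·2 + ½·-8·2² = -28 m; v ends -22 m/s.
2–5 s: v starts -22 m/s; Δx = -22·3 + ½·12·3² = -12 m; v ends 14 m/s.
x(5) = 4 + Σ Δx = -36 m.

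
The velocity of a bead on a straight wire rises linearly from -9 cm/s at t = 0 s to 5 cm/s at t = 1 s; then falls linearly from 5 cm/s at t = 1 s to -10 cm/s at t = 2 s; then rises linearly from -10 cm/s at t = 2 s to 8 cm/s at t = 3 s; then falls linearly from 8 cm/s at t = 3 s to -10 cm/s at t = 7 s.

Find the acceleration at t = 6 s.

Acceleration is the slope of the v-t graph on 3–7 s: (-10 − 8)/(7 − 3) = -4.5 cm/s².

-4.5 cm/s²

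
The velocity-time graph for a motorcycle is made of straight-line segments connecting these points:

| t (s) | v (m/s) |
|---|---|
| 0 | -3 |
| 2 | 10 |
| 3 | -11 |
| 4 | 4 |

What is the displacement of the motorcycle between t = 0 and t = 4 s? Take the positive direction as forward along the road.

3 m

Net displacement equals the area under the velocity-time graph (areas below the axis count negative).
0–2 s: ½(-3 + 10)(2) = 7 m
2–3 s: ½(10 + -11)(1) = -0.5 m
3–4 s: ½(-11 + 4)(1) = -3.5 m
Net displacement = 3 m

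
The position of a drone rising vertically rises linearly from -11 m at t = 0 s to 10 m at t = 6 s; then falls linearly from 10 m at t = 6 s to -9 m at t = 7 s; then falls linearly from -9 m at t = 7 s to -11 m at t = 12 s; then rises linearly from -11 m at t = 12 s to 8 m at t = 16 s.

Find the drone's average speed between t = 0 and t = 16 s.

3.8125 m/s

Average speed = (total path length)/(elapsed time); on a piecewise-linear x-t graph the path length is Σ|Δx|.
0–6 s: |Δx| = |10 − -11| = 21 m
6–7 s: |Δx| = |-9 − 10| = 19 m
7–12 s: |Δx| = |-11 − -9| = 2 m
12–16 s: |Δx| = |8 − -11| = 19 m
Total path = 61 m; average speed = 61/16 = 3.8125 m/s.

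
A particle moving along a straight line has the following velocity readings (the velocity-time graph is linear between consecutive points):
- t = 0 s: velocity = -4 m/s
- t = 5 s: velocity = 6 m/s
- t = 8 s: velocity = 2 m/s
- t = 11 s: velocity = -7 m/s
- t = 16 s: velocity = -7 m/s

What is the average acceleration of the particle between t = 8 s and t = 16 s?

-1.125 m/s²

Average acceleration = Δv/Δt = (-7 − 2)/(16 − 8) = -1.125 m/s².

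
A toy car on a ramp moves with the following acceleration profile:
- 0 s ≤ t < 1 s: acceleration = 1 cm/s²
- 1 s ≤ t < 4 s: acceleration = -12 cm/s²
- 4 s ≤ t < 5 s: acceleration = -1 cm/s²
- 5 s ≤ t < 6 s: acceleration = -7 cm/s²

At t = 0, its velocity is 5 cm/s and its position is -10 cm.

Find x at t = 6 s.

On each constant-a segment, Δv = aΔt and Δx = v₀Δt + ½aΔt²; chain segment to segment.
0–1 s: v starts 5 cm/s; Δx = 5·1 + ½·1·1² = 5.5 cm; v ends 6 cm/s.
1–4 s: v starts 6 cm/s; Δx = 6·3 + ½·-12·3² = -36 cm; v ends -30 cm/s.
4–5 s: v starts -30 cm/s; Δx = -30·1 + ½·-1·1² = -30.5 cm; v ends -31 cm/s.
5–6 s: v starts -31 cm/s; Δx = -31·1 + ½·-7·1² = -34.5 cm; v ends -38 cm/s.
x(6) = -10 + Σ Δx = -105.5 cm.

-105.5 cm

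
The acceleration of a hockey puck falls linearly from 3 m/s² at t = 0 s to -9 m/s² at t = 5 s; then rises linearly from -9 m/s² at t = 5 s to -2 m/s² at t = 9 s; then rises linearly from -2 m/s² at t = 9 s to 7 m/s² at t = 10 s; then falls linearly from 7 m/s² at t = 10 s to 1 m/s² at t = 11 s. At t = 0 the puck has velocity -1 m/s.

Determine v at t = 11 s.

-31.5 m/s

Δv equals the area under the a-t graph; then v = v₀ + Δv.
0–5 s: ½(3 + -9)(5) = -15 m/s
5–9 s: ½(-9 + -2)(4) = -22 m/s
9–10 s: ½(-2 + 7)(1) = 2.5 m/s
10–11 s: ½(7 + 1)(1) = 4 m/s
Δv = -30.5 m/s, so v(11) = -1 + (-30.5) = -31.5 m/s.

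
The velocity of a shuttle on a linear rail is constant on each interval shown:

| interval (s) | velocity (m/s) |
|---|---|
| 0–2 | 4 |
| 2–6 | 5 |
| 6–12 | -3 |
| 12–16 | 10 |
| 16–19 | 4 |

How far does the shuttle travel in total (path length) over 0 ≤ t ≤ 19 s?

98 m

Total distance travelled is ∫|v| dt — sum the magnitudes of each area piece.
0–2 s: |4| × 2 = 8 m
2–6 s: |5| × 4 = 20 m
6–12 s: |-3| × 6 = 18 m
12–16 s: |10| × 4 = 40 m
16–19 s: |4| × 3 = 12 m
Total distance = 98 m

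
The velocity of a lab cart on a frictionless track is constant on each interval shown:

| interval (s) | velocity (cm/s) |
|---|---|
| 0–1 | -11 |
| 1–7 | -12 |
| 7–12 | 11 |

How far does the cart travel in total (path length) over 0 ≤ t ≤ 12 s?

138 cm

Total distance travelled is ∫|v| dt — sum the magnitudes of each area piece.
0–1 s: |-11| × 1 = 11 cm
1–7 s: |-12| × 6 = 72 cm
7–12 s: |11| × 5 = 55 cm
Total distance = 138 cm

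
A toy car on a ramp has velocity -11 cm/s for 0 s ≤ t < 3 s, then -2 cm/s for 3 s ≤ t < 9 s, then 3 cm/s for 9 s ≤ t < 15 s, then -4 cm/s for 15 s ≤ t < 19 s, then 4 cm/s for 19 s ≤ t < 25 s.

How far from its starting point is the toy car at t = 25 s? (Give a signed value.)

Net displacement equals the area under the velocity-time graph (areas below the axis count negative).
0–3 s: -11 × 3 = -33 cm
3–9 s: -2 × 6 = -12 cm
9–15 s: 3 × 6 = 18 cm
15–19 s: -4 × 4 = -16 cm
19–25 s: 4 × 6 = 24 cm
Net displacement = -19 cm

-19 cm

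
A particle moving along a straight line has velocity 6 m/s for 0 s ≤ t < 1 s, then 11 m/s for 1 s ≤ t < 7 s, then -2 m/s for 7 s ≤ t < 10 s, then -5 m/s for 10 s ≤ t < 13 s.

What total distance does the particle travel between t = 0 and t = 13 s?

93 m

Total distance travelled is ∫|v| dt — sum the magnitudes of each area piece.
0–1 s: |6| × 1 = 6 m
1–7 s: |11| × 6 = 66 m
7–10 s: |-2| × 3 = 6 m
10–13 s: |-5| × 3 = 15 m
Total distance = 93 m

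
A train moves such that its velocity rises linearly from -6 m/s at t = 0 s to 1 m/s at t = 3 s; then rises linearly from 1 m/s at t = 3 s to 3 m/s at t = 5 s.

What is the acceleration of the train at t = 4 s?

Acceleration is the slope of the v-t graph on 3–5 s: (3 − 1)/(5 − 3) = 1 m/s².

1 m/s²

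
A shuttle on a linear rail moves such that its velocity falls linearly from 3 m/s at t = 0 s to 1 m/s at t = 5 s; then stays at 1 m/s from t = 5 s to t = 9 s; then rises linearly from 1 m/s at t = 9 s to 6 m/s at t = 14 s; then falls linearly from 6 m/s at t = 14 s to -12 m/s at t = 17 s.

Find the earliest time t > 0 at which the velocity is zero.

v changes sign on 14–17 s (from 6 to -12); the graph is linear there, so v = 0 at t = 14 + (-6)·(17 − 14)/(-12 − 6) = 15 s.

t = 15 s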